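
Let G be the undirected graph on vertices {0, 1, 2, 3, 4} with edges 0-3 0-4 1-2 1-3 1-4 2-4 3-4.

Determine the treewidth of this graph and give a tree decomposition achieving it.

The largest bag has 3 vertices, giving width 2; this decomposition certifies tw(G) ≤ 2. On the other hand G contains the 3-clique {0, 3, 4}. A clique must lie in a single bag of any decomposition, so no decomposition can have width below 2. Therefore the treewidth is 2.

Treewidth 2.
One such decomposition:
Bags: B1 = {1, 3, 4}  B2 = {0, 3, 4}  B3 = {1, 2, 4}
Tree: B1–B2, B1–B3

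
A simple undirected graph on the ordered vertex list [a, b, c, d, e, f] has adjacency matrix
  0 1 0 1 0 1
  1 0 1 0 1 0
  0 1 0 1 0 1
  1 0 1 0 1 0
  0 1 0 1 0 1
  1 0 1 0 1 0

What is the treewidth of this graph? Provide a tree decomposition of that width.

Every bag has size at most 4, so the width is 4 − 1 = 3 and tw(G) ≤ 3. For the lower bound: the 4 vertex sets {c,f}, {a,b}, {d}, {e} are disjoint, each induces a connected subgraph, and every pair is joined by at least one edge of G. Contracting each set to a single vertex therefore yields K_{4} as a minor, and since treewidth is minor-monotone, tw(G) ≥ tw(K_{4}) = 3. Hence tw(G) = 3 exactly.

Treewidth 3.
One optimal decomposition is:
Bags: B1 = {b, c, d, f}  B2 = {a, b, d, f}  B3 = {b, d, e, f}
Tree: B1–B2, B2–B3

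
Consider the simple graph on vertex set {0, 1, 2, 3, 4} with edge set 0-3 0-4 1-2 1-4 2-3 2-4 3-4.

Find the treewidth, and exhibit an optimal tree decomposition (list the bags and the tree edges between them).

Treewidth 2.
One such decomposition:
Bags: B1 = {0, 3, 4}  B2 = {2, 3, 4}  B3 = {1, 2, 4}
Tree: B1–B2, B2–B3

Every bag has size at most 3, so the width is 3 − 1 = 2 and tw(G) ≤ 2. For the lower bound, the 3 vertices {0, 3, 4} are pairwise adjacent, and any tree decomposition puts a clique entirely inside one bag — forcing width ≥ 2. The upper and lower bounds meet at 2, so that is the treewidth.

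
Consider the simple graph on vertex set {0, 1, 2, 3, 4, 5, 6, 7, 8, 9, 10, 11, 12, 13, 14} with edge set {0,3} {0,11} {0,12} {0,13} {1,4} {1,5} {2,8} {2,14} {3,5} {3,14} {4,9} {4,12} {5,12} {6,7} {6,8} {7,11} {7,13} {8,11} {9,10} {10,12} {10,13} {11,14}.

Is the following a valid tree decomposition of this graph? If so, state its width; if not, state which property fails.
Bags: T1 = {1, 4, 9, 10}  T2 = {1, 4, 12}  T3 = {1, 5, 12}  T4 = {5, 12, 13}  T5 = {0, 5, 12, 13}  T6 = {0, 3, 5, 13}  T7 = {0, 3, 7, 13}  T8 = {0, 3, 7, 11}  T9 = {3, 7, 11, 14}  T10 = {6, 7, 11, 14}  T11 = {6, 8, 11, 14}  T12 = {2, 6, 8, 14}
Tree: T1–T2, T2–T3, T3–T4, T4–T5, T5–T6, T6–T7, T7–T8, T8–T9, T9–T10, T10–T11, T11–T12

No — edge (10,12) lies in no bag.

A tree decomposition must satisfy three properties: every vertex lies in some bag; for every edge, both endpoints lie together in some bag; and for every vertex, the bags containing it form a connected subtree. Here edge (10,12) lies in no bag, so the decomposition is invalid.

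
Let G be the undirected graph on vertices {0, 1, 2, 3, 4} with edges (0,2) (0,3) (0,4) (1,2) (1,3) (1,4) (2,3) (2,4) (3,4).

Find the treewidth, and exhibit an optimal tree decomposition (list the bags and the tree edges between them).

Treewidth 3.
One optimal decomposition is:
Bags: B1 = {1, 2, 3, 4}  B2 = {0, 2, 3, 4}
Tree: B1–B2

Each bag holds 4 vertices, so the decomposition has width 3, which upper-bounds the treewidth. On the other hand G contains the 4-clique {0, 2, 3, 4}. A clique must lie in a single bag of any decomposition, so no decomposition can have width below 3. Therefore the treewidth is 3.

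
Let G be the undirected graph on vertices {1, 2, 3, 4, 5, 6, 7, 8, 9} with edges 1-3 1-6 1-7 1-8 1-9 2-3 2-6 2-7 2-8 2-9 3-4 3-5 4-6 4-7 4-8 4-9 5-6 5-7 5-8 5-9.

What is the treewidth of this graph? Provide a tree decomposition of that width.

Treewidth 4.
One such decomposition:
Bags: B1 = {1, 2, 3, 4, 5}  B2 = {1, 2, 4, 5, 9}  B3 = {1, 2, 4, 5, 8}  B4 = {1, 2, 4, 5, 7}  B5 = {1, 2, 4, 5, 6}
Tree: B1–B2, B2–B3, B3–B4, B4–B5

The largest bag has 5 vertices, giving width 4; this decomposition certifies tw(G) ≤ 4. For the lower bound: the 5 vertex sets {3,4}, {5,9}, {1,8}, {2}, {7} are disjoint, each induces a connected subgraph, and every pair is joined by at least one edge of G. Contracting each set to a single vertex therefore yields K_{5} as a minor, and since treewidth is minor-monotone, tw(G) ≥ tw(K_{5}) = 4. Therefore the treewidth is 4.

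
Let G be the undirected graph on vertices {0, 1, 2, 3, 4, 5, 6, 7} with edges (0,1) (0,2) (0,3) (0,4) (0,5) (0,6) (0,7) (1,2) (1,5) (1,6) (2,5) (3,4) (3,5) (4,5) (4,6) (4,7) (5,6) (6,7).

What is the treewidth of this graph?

A width-3 tree decomposition is:
Bags: B1 = {0, 4, 5, 6}  B2 = {0, 3, 4, 5}  B3 = {0, 4, 6, 7}  B4 = {0, 1, 5, 6}  B5 = {0, 1, 2, 5}
Tree: B1–B2, B1–B3, B1–B4, B4–B5
Every bag has size at most 4, so the width is 4 − 1 = 3 and tw(G) ≤ 3. On the other hand G contains the 4-clique {0, 1, 2, 5}. A clique must lie in a single bag of any decomposition, so no decomposition can have width below 3. The upper and lower bounds meet at 3, so that is the treewidth.

3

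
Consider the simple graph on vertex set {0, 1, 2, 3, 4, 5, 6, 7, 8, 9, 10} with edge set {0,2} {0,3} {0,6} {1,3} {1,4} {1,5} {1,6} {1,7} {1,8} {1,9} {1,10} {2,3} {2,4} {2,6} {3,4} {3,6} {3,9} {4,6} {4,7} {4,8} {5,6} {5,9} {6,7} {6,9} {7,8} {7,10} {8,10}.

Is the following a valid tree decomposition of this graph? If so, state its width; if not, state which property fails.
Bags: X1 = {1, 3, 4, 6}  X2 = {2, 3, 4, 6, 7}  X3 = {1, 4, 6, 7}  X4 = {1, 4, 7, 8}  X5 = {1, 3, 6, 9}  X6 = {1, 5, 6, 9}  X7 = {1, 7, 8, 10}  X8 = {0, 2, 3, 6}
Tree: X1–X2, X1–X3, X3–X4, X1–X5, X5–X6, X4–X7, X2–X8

No — bags containing vertex 7 are not connected in the tree.

A tree decomposition must satisfy three properties: every vertex lies in some bag; for every edge, both endpoints lie together in some bag; and for every vertex, the bags containing it form a connected subtree. Here bags containing vertex 7 are not connected in the tree, so the decomposition is invalid.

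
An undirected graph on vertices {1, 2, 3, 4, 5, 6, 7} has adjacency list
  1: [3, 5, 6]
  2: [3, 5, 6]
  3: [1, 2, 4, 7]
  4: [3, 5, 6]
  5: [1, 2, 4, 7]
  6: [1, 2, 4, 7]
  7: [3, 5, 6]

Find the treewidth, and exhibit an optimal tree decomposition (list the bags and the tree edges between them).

Every bag has size at most 4, so the width is 4 − 1 = 3 and tw(G) ≤ 3. For the lower bound: the 4 vertex sets {2,3}, {1,5}, {6}, {4} are disjoint, each induces a connected subgraph, and every pair is joined by at least one edge of G. Contracting each set to a single vertex therefore yields K_{4} as a minor, and since treewidth is minor-monotone, tw(G) ≥ tw(K_{4}) = 3. The upper and lower bounds meet at 3, so that is the treewidth.

Treewidth 3.
One such decomposition:
Bags: B1 = {2, 3, 5, 6}  B2 = {1, 3, 5, 6}  B3 = {3, 4, 5, 6}  B4 = {3, 5, 6, 7}
Tree: B1–B2, B2–B3, B3–B4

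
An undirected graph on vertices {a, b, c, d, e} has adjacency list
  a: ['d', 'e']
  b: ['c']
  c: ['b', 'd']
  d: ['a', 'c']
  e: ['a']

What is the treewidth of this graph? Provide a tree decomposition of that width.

Treewidth 1.
Bags: B1 = {b, c}  B2 = {c, d}  B3 = {a, d}  B4 = {a, e}
Tree: B1–B2, B2–B3, B3–B4

Every bag has size at most 2, so the width is 2 − 1 = 1 and tw(G) ≤ 1. Since G has at least one edge (e.g. b–c), it is not an edgeless graph, so tw(G) ≥ 1. Combining the bounds, tw(G) = 1.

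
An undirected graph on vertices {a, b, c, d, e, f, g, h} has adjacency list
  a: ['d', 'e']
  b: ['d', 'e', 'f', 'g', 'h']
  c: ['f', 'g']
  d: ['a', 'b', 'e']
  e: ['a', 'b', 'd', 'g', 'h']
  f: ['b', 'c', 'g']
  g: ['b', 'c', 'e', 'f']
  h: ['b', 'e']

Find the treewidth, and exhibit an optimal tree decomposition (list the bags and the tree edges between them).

Treewidth 2.
Bags: B1 = {b, e, g}  B2 = {b, f, g}  B3 = {b, d, e}  B4 = {c, f, g}  B5 = {a, d, e}  B6 = {b, e, h}
Tree: B1–B2, B1–B3, B2–B4, B3–B5, B3–B6

Every bag has size at most 3, so the width is 3 − 1 = 2 and tw(G) ≤ 2. On the other hand G contains the 3-clique {c, f, g}. A clique must lie in a single bag of any decomposition, so no decomposition can have width below 2. The upper and lower bounds meet at 2, so that is the treewidth.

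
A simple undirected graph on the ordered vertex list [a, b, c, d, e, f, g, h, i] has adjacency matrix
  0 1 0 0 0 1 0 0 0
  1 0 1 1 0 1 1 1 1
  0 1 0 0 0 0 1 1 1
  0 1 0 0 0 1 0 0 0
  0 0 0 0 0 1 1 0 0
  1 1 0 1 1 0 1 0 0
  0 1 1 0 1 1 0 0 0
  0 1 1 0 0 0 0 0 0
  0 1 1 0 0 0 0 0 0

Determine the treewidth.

A width-2 tree decomposition is:
Bags: B1 = {b, c, h}  B2 = {b, c, g}  B3 = {b, f, g}  B4 = {e, f, g}  B5 = {b, d, f}  B6 = {b, c, i}  B7 = {a, b, f}
Tree: B1–B2, B2–B3, B3–B4, B3–B5, B2–B6, B3–B7
The largest bag has 3 vertices, giving width 2; this decomposition certifies tw(G) ≤ 2. Conversely, {e, f, g} is a clique of size 3, and the vertices of any clique must share a bag in every tree decomposition; so some bag has ≥ 3 vertices and tw(G) ≥ 2. Therefore the treewidth is 2.

2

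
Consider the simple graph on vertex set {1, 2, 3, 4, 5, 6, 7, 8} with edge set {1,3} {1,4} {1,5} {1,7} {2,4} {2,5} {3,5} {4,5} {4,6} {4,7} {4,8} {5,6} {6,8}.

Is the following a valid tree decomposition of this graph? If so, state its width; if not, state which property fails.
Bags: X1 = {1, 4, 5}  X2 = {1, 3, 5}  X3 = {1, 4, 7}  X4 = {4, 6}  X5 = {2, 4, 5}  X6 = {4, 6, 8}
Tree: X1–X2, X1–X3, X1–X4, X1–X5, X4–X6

No — edge (5,6) lies in no bag.

A tree decomposition must satisfy three properties: every vertex lies in some bag; for every edge, both endpoints lie together in some bag; and for every vertex, the bags containing it form a connected subtree. Here edge (5,6) lies in no bag, so the decomposition is invalid.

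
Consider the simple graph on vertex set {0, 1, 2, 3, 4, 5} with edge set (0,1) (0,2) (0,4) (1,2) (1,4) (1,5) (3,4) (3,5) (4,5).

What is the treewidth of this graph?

2

A width-2 tree decomposition is:
Bags: B1 = {1, 4, 5}  B2 = {0, 1, 4}  B3 = {3, 4, 5}  B4 = {0, 1, 2}
Tree: B1–B2, B1–B3, B2–B4
The largest bag has 3 vertices, giving width 2; this decomposition certifies tw(G) ≤ 2. For the lower bound, the 3 vertices {0, 1, 2} are pairwise adjacent, and any tree decomposition puts a clique entirely inside one bag — forcing width ≥ 2. Combining the bounds, tw(G) = 2.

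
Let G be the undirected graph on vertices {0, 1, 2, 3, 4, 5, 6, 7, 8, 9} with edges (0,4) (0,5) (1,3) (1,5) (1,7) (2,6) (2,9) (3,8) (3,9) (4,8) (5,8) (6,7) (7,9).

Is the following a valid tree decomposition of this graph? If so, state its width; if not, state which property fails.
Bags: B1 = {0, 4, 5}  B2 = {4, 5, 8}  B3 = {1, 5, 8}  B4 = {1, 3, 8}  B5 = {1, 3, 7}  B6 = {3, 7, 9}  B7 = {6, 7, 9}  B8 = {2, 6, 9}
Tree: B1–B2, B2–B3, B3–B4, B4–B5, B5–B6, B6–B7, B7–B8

Yes; width 2.

Every vertex of G appears in some bag (union = {0, 1, 2, 3, 4, 5, 6, 7, 8, 9}); every edge is covered by a bag; and for each vertex v the set of bags containing v is connected in the bag tree. The decomposition is therefore valid. The largest bag has 3 vertices, so the width is 2.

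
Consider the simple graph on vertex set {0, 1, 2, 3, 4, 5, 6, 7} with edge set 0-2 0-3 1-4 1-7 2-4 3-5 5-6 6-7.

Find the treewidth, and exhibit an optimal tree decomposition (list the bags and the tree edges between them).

Treewidth 2.
One optimal decomposition is:
Bags: B1 = {5, 6, 7}  B2 = {3, 5, 7}  B3 = {0, 3, 7}  B4 = {0, 2, 7}  B5 = {2, 4, 7}  B6 = {1, 4, 7}
Tree: B1–B2, B2–B3, B3–B4, B4–B5, B5–B6

Each bag holds 3 vertices, so the decomposition has width 2, which upper-bounds the treewidth. Since 7–6–5–3–0–2–4–1–7 is a cycle in G, G is not acyclic. Forests are exactly the graphs of treewidth ≤ 1, so tw(G) ≥ 2. Hence tw(G) = 2 exactly.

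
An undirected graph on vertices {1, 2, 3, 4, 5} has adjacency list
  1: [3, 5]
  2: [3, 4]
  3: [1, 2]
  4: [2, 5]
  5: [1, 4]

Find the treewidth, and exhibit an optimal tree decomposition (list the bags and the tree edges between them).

Every bag has size at most 3, so the width is 3 − 1 = 2 and tw(G) ≤ 2. The edges 3–2–4–5–1–3 form a cycle, so G is not a tree and its treewidth is at least 2. The upper and lower bounds meet at 2, so that is the treewidth.

Treewidth 2.
One such decomposition:
Bags: B1 = {2, 3, 4}  B2 = {3, 4, 5}  B3 = {1, 3, 5}
Tree: B1–B2, B2–B3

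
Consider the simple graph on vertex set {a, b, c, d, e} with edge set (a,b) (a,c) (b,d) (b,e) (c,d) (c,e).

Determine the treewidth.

A width-2 tree decomposition is:
Bags: B1 = {b, c, e}  B2 = {a, b, c}  B3 = {b, c, d}
Tree: B1–B2, B2–B3
The largest bag has 3 vertices, giving width 2; this decomposition certifies tw(G) ≤ 2. For the lower bound, G contains the cycle e–b–a–c–e, so G is not a forest; only forests have treewidth ≤ 1, hence tw(G) ≥ 2. Therefore the treewidth is 2.

2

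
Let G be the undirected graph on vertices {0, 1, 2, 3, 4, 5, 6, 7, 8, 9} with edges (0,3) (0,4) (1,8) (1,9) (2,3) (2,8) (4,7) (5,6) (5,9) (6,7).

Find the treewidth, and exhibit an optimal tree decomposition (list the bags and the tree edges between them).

Treewidth 2.
One optimal decomposition is:
Bags: B1 = {5, 6, 7}  B2 = {4, 5, 7}  B3 = {0, 4, 5}  B4 = {0, 3, 5}  B5 = {2, 3, 5}  B6 = {2, 5, 8}  B7 = {1, 5, 8}  B8 = {1, 5, 9}
Tree: B1–B2, B2–B3, B3–B4, B4–B5, B5–B6, B6–B7, B7–B8

Each bag holds 3 vertices, so the decomposition has width 2, which upper-bounds the treewidth. Since 5–6–7–4–0–3–2–8–1–9–5 is a cycle in G, G is not acyclic. Forests are exactly the graphs of treewidth ≤ 1, so tw(G) ≥ 2. Hence tw(G) = 2 exactly.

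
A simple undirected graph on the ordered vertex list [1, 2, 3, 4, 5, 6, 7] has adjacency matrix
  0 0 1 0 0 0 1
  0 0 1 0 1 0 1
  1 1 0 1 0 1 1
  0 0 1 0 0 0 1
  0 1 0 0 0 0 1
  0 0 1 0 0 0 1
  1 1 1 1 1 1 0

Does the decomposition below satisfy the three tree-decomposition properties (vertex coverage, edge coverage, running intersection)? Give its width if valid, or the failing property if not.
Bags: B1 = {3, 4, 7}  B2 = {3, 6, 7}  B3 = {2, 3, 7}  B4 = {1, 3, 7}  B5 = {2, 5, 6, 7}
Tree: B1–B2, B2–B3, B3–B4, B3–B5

A tree decomposition must satisfy three properties: every vertex lies in some bag; for every edge, both endpoints lie together in some bag; and for every vertex, the bags containing it form a connected subtree. Here bags containing vertex 6 are not connected in the tree, so the decomposition is invalid.

No — bags containing vertex 6 are not connected in the tree.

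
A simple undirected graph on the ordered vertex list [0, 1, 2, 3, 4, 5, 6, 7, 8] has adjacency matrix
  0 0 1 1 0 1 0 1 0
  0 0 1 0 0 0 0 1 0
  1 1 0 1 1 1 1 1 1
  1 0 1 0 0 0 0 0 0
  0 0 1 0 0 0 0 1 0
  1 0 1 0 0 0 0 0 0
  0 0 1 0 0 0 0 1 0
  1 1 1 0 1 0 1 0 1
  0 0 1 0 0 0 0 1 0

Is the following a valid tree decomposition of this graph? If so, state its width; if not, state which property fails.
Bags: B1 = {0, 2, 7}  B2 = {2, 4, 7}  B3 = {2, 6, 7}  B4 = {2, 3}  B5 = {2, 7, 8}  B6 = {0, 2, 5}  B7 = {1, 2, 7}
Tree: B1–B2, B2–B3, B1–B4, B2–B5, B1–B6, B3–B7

No — edge (0,3) lies in no bag.

A tree decomposition must satisfy three properties: every vertex lies in some bag; for every edge, both endpoints lie together in some bag; and for every vertex, the bags containing it form a connected subtree. Here edge (0,3) lies in no bag, so the decomposition is invalid.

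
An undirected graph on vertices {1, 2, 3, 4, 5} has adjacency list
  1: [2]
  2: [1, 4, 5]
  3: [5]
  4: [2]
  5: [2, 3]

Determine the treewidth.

1

A width-1 tree decomposition is:
Bags: B1 = {2, 5}  B2 = {3, 5}  B3 = {1, 2}  B4 = {2, 4}
Tree: B1–B2, B1–B3, B1–B4
Each bag holds 2 vertices, so the decomposition has width 1, which upper-bounds the treewidth. G has an edge, so its treewidth is at least 1. Combining the bounds, tw(G) = 1.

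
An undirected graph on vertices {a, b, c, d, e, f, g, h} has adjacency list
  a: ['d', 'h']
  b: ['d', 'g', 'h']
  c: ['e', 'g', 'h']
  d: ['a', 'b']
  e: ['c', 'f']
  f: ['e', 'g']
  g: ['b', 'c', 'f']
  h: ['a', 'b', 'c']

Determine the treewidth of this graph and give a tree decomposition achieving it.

Treewidth 2.
One optimal decomposition is:
Bags: B1 = {a, d, h}  B2 = {b, d, h}  B3 = {b, c, h}  B4 = {b, c, g}  B5 = {c, e, g}  B6 = {e, f, g}
Tree: B1–B2, B2–B3, B3–B4, B4–B5, B5–B6

Each bag holds 3 vertices, so the decomposition has width 2, which upper-bounds the treewidth. The edges a–d–b–h–a form a cycle, so G is not a tree and its treewidth is at least 2. Combining the bounds, tw(G) = 2.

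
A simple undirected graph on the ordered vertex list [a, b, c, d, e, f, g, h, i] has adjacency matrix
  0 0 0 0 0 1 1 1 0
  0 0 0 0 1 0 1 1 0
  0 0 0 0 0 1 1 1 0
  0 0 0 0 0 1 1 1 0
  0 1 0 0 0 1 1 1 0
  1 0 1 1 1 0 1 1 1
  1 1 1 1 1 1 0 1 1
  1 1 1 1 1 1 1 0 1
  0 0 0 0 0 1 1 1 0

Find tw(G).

3

A width-3 tree decomposition is:
Bags: B1 = {a, f, g, h}  B2 = {e, f, g, h}  B3 = {c, f, g, h}  B4 = {d, f, g, h}  B5 = {f, g, h, i}  B6 = {b, e, g, h}
Tree: B1–B2, B2–B3, B1–B4, B1–B5, B2–B6
Each bag holds 4 vertices, so the decomposition has width 3, which upper-bounds the treewidth. Conversely, {d, f, g, h} is a clique of size 4, and the vertices of any clique must share a bag in every tree decomposition; so some bag has ≥ 4 vertices and tw(G) ≥ 3. Hence tw(G) = 3 exactly.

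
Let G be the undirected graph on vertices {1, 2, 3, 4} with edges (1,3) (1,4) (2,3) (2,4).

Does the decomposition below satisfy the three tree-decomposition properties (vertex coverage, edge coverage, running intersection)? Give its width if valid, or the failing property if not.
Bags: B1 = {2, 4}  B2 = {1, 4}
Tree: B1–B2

A tree decomposition must satisfy three properties: every vertex lies in some bag; for every edge, both endpoints lie together in some bag; and for every vertex, the bags containing it form a connected subtree. Here vertex 3 appears in no bag, so the decomposition is invalid.

No — vertex 3 appears in no bag.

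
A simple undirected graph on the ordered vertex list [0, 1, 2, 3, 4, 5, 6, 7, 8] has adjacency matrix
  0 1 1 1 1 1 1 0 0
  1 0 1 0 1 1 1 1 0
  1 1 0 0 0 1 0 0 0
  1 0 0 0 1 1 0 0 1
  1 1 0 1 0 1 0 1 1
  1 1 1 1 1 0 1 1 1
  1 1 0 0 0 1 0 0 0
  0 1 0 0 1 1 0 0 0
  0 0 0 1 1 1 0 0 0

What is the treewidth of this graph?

3

A width-3 tree decomposition is:
Bags: B1 = {0, 1, 2, 5}  B2 = {0, 1, 5, 6}  B3 = {0, 1, 4, 5}  B4 = {0, 3, 4, 5}  B5 = {3, 4, 5, 8}  B6 = {1, 4, 5, 7}
Tree: B1–B2, B2–B3, B3–B4, B4–B5, B3–B6
The largest bag has 4 vertices, giving width 3; this decomposition certifies tw(G) ≤ 3. On the other hand G contains the 4-clique {0, 1, 2, 5}. A clique must lie in a single bag of any decomposition, so no decomposition can have width below 3. Hence tw(G) = 3 exactly.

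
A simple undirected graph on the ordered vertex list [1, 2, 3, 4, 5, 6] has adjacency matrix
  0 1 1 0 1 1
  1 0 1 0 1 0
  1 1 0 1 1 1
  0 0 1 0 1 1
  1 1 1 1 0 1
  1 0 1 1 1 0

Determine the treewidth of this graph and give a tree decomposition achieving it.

Treewidth 3.
Bags: B1 = {1, 3, 5, 6}  B2 = {1, 2, 3, 5}  B3 = {3, 4, 5, 6}
Tree: B1–B2, B1–B3

Every bag has size at most 4, so the width is 4 − 1 = 3 and tw(G) ≤ 3. On the other hand G contains the 4-clique {1, 2, 3, 5}. A clique must lie in a single bag of any decomposition, so no decomposition can have width below 3. Combining the bounds, tw(G) = 3.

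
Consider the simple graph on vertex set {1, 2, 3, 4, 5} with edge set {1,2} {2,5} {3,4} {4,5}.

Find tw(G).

A width-1 tree decomposition is:
Bags: B1 = {1, 2}  B2 = {2, 5}  B3 = {4, 5}  B4 = {3, 4}
Tree: B1–B2, B2–B3, B3–B4
Each bag holds 2 vertices, so the decomposition has width 1, which upper-bounds the treewidth. Since G has at least one edge (e.g. 1–2), it is not an edgeless graph, so tw(G) ≥ 1. Hence tw(G) = 1 exactly.

1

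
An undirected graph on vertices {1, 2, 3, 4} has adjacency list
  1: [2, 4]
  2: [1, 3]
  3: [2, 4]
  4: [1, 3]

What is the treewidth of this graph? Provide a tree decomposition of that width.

Treewidth 2.
Bags: B1 = {1, 3, 4}  B2 = {1, 2, 3}
Tree: B1–B2

Each bag holds 3 vertices, so the decomposition has width 2, which upper-bounds the treewidth. The edges 3–4–1–2–3 form a cycle, so G is not a tree and its treewidth is at least 2. Combining the bounds, tw(G) = 2.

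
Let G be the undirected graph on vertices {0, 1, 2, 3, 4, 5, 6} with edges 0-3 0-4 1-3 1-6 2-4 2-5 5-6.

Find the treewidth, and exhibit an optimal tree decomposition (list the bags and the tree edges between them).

Treewidth 2.
One such decomposition:
Bags: B1 = {2, 5, 6}  B2 = {2, 4, 6}  B3 = {0, 4, 6}  B4 = {0, 3, 6}  B5 = {1, 3, 6}
Tree: B1–B2, B2–B3, B3–B4, B4–B5

Every bag has size at most 3, so the width is 3 − 1 = 2 and tw(G) ≤ 2. The edges 6–5–2–4–0–3–1–6 form a cycle, so G is not a tree and its treewidth is at least 2. Hence tw(G) = 2 exactly.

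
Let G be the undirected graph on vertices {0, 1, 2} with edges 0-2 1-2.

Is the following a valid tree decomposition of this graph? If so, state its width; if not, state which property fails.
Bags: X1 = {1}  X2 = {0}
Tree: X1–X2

A tree decomposition must satisfy three properties: every vertex lies in some bag; for every edge, both endpoints lie together in some bag; and for every vertex, the bags containing it form a connected subtree. Here vertex 2 appears in no bag, so the decomposition is invalid.

No — vertex 2 appears in no bag.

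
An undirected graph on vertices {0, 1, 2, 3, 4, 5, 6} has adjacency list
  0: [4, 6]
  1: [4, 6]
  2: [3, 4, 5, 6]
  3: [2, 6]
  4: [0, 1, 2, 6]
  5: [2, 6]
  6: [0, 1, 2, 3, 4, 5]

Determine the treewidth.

2

A width-2 tree decomposition is:
Bags: B1 = {0, 4, 6}  B2 = {2, 4, 6}  B3 = {2, 5, 6}  B4 = {2, 3, 6}  B5 = {1, 4, 6}
Tree: B1–B2, B2–B3, B3–B4, B2–B5
Each bag holds 3 vertices, so the decomposition has width 2, which upper-bounds the treewidth. On the other hand G contains the 3-clique {0, 4, 6}. A clique must lie in a single bag of any decomposition, so no decomposition can have width below 2. The upper and lower bounds meet at 2, so that is the treewidth.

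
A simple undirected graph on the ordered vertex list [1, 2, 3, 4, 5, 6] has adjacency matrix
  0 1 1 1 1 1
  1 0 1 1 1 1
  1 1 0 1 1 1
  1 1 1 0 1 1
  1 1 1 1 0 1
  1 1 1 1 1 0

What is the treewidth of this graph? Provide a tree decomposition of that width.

A single bag containing all 6 vertices is trivially a valid decomposition of width 5. Conversely, {1, 2, 3, 4, 5, 6} is a clique of size 6, and the vertices of any clique must share a bag in every tree decomposition; so some bag has ≥ 6 vertices and tw(G) ≥ 5. The upper and lower bounds meet at 5, so that is the treewidth.

Treewidth 5.
One optimal decomposition is:
Bags: B1 = {1, 2, 3, 4, 5, 6}
Tree: (single bag)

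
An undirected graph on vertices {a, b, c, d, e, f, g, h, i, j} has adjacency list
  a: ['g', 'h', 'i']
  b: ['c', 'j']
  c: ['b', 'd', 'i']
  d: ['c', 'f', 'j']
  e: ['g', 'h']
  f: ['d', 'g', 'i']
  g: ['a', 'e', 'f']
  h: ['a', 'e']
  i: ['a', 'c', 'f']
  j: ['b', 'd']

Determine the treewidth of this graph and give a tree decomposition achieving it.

Treewidth 2.
Bags: B1 = {b, c, j}  B2 = {c, d, j}  B3 = {c, d, i}  B4 = {d, f, i}  B5 = {a, f, i}  B6 = {a, f, g}  B7 = {a, g, h}  B8 = {e, g, h}
Tree: B1–B2, B2–B3, B3–B4, B4–B5, B5–B6, B6–B7, B7–B8

The largest bag has 3 vertices, giving width 2; this decomposition certifies tw(G) ≤ 2. The edges b–j–d–c–b form a cycle, so G is not a tree and its treewidth is at least 2. Hence tw(G) = 2 exactly.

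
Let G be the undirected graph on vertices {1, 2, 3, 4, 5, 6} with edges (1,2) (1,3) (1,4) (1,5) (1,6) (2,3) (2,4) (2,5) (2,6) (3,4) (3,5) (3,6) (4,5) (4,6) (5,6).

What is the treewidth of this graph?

A width-5 tree decomposition is:
Bags: B1 = {1, 2, 3, 4, 5, 6}
Tree: (single bag)
With just one bag of size 6, the width is 6 − 1 = 5, so tw(G) ≤ 5. For the lower bound, the 6 vertices {1, 2, 3, 4, 5, 6} are pairwise adjacent, and any tree decomposition puts a clique entirely inside one bag — forcing width ≥ 5. Hence tw(G) = 5 exactly.

5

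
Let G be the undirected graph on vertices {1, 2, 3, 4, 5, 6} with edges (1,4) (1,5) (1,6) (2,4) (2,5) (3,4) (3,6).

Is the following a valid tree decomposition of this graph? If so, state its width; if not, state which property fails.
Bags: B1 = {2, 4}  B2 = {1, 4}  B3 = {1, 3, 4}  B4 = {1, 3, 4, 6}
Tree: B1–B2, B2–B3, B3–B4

A tree decomposition must satisfy three properties: every vertex lies in some bag; for every edge, both endpoints lie together in some bag; and for every vertex, the bags containing it form a connected subtree. Here vertex 5 appears in no bag, so the decomposition is invalid.

No — vertex 5 appears in no bag.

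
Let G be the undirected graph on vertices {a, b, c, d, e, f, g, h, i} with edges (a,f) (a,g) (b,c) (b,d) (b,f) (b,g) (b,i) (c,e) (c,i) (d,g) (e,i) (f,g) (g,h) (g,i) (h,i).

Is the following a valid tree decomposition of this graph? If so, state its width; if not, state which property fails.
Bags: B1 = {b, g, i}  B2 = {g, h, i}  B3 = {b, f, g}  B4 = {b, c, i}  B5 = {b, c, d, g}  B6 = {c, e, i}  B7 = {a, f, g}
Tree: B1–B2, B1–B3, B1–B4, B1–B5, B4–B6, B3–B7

A tree decomposition must satisfy three properties: every vertex lies in some bag; for every edge, both endpoints lie together in some bag; and for every vertex, the bags containing it form a connected subtree. Here bags containing vertex c are not connected in the tree, so the decomposition is invalid.

No — bags containing vertex c are not connected in the tree.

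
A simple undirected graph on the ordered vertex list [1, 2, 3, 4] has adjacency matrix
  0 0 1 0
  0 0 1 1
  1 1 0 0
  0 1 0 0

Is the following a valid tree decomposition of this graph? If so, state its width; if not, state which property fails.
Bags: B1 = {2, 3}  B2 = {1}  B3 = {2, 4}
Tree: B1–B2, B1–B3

No — edge (3,1) lies in no bag.

A tree decomposition must satisfy three properties: every vertex lies in some bag; for every edge, both endpoints lie together in some bag; and for every vertex, the bags containing it form a connected subtree. Here edge (3,1) lies in no bag, so the decomposition is invalid.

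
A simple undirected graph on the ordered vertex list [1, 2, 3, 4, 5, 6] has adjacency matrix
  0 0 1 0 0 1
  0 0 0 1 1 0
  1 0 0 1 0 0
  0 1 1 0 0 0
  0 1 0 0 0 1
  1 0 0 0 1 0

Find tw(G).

2

A width-2 tree decomposition is:
Bags: B1 = {1, 3, 6}  B2 = {3, 4, 6}  B3 = {2, 4, 6}  B4 = {2, 5, 6}
Tree: B1–B2, B2–B3, B3–B4
Every bag has size at most 3, so the width is 3 − 1 = 2 and tw(G) ≤ 2. The edges 6–1–3–4–2–5–6 form a cycle, so G is not a tree and its treewidth is at least 2. Therefore the treewidth is 2.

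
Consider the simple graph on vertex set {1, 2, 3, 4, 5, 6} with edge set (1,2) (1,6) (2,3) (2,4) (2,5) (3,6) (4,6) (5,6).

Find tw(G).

2

A width-2 tree decomposition is:
Bags: B1 = {1, 2, 6}  B2 = {2, 5, 6}  B3 = {2, 4, 6}  B4 = {2, 3, 6}
Tree: B1–B2, B2–B3, B3–B4
The largest bag has 3 vertices, giving width 2; this decomposition certifies tw(G) ≤ 2. The edges 1–6–5–2–1 form a cycle, so G is not a tree and its treewidth is at least 2. Hence tw(G) = 2 exactly.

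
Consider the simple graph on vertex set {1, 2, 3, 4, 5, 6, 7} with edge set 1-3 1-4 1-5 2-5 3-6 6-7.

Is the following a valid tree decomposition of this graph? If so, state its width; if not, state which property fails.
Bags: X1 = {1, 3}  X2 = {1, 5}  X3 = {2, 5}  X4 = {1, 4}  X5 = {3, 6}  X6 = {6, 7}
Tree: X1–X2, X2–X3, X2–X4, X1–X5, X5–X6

Vertex coverage: the bags together contain {1, 2, 3, 4, 5, 6, 7}, the full vertex set. Edge coverage: each edge of G has both endpoints in at least one bag. Running intersection: for every vertex, the bags containing it form a connected subtree. All three properties hold, so this is a valid tree decomposition of width max|bag| − 1 = 1, and hence tw(G) ≤ 1.

Yes; width 1.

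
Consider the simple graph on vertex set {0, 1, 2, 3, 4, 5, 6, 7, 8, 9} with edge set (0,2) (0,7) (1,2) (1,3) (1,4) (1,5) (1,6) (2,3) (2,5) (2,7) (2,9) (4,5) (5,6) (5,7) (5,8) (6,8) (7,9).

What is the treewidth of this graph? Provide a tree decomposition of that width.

Each bag holds 3 vertices, so the decomposition has width 2, which upper-bounds the treewidth. For the lower bound, the 3 vertices {5, 6, 8} are pairwise adjacent, and any tree decomposition puts a clique entirely inside one bag — forcing width ≥ 2. Combining the bounds, tw(G) = 2.

Treewidth 2.
One such decomposition:
Bags: B1 = {2, 7, 9}  B2 = {2, 5, 7}  B3 = {1, 2, 5}  B4 = {1, 5, 6}  B5 = {1, 2, 3}  B6 = {1, 4, 5}  B7 = {5, 6, 8}  B8 = {0, 2, 7}
Tree: B1–B2, B2–B3, B3–B4, B3–B5, B3–B6, B4–B7, B2–B8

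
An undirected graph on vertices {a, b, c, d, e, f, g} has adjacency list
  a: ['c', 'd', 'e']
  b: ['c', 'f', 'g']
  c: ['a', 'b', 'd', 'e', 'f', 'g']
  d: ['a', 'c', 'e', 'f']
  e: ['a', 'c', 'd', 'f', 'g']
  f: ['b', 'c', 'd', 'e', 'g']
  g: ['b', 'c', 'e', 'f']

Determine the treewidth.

3

A width-3 tree decomposition is:
Bags: B1 = {b, c, f, g}  B2 = {c, e, f, g}  B3 = {c, d, e, f}  B4 = {a, c, d, e}
Tree: B1–B2, B2–B3, B3–B4
Every bag has size at most 4, so the width is 4 − 1 = 3 and tw(G) ≤ 3. For the lower bound, the 4 vertices {a, c, d, e} are pairwise adjacent, and any tree decomposition puts a clique entirely inside one bag — forcing width ≥ 3. Hence tw(G) = 3 exactly.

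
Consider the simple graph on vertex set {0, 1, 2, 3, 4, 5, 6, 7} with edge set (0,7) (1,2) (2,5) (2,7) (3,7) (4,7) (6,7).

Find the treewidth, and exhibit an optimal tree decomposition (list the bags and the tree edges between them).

Treewidth 1.
Bags: B1 = {3, 7}  B2 = {0, 7}  B3 = {2, 7}  B4 = {4, 7}  B5 = {1, 2}  B6 = {6, 7}  B7 = {2, 5}
Tree: B1–B2, B2–B3, B1–B4, B3–B5, B1–B6, B5–B7

Every bag has size at most 2, so the width is 2 − 1 = 1 and tw(G) ≤ 1. Since G has at least one edge (e.g. 7–3), it is not an edgeless graph, so tw(G) ≥ 1. Hence tw(G) = 1 exactly.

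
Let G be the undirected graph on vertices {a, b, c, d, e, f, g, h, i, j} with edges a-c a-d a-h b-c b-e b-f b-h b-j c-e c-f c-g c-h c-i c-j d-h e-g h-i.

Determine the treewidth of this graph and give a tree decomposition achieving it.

Every bag has size at most 3, so the width is 3 − 1 = 2 and tw(G) ≤ 2. On the other hand G contains the 3-clique {a, d, h}. A clique must lie in a single bag of any decomposition, so no decomposition can have width below 2. Combining the bounds, tw(G) = 2.

Treewidth 2.
One optimal decomposition is:
Bags: B1 = {b, c, h}  B2 = {c, h, i}  B3 = {b, c, f}  B4 = {b, c, e}  B5 = {a, c, h}  B6 = {c, e, g}  B7 = {b, c, j}  B8 = {a, d, h}
Tree: B1–B2, B1–B3, B1–B4, B1–B5, B4–B6, B1–B7, B5–B8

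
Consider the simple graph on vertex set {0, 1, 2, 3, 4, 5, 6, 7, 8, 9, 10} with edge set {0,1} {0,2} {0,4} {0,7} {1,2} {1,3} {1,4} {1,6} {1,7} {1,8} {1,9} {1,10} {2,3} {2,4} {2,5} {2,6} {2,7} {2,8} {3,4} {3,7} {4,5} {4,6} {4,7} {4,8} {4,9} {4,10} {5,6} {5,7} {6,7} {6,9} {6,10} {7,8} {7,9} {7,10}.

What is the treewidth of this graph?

A width-4 tree decomposition is:
Bags: B1 = {1, 2, 4, 6, 7}  B2 = {1, 2, 3, 4, 7}  B3 = {1, 2, 4, 7, 8}  B4 = {2, 4, 5, 6, 7}  B5 = {0, 1, 2, 4, 7}  B6 = {1, 4, 6, 7, 9}  B7 = {1, 4, 6, 7, 10}
Tree: B1–B2, B2–B3, B1–B4, B2–B5, B1–B6, B6–B7
Each bag holds 5 vertices, so the decomposition has width 4, which upper-bounds the treewidth. Conversely, {1, 4, 6, 7, 9} is a clique of size 5, and the vertices of any clique must share a bag in every tree decomposition; so some bag has ≥ 5 vertices and tw(G) ≥ 4. Therefore the treewidth is 4.

4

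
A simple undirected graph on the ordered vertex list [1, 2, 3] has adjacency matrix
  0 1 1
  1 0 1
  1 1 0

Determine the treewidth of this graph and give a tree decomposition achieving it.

Treewidth 2.
One such decomposition:
Bags: B1 = {1, 2, 3}
Tree: (single bag)

A single bag containing all 3 vertices is trivially a valid decomposition of width 2. Conversely, {1, 2, 3} is a clique of size 3, and the vertices of any clique must share a bag in every tree decomposition; so some bag has ≥ 3 vertices and tw(G) ≥ 2. The upper and lower bounds meet at 2, so that is the treewidth.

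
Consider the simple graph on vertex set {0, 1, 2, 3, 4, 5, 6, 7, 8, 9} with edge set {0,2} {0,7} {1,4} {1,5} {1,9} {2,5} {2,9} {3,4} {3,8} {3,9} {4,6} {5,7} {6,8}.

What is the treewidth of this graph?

A width-2 tree decomposition is:
Bags: B1 = {0, 2, 7}  B2 = {2, 5, 7}  B3 = {2, 5, 9}  B4 = {1, 5, 9}  B5 = {1, 3, 9}  B6 = {1, 3, 4}  B7 = {3, 4, 8}  B8 = {4, 6, 8}
Tree: B1–B2, B2–B3, B3–B4, B4–B5, B5–B6, B6–B7, B7–B8
The largest bag has 3 vertices, giving width 2; this decomposition certifies tw(G) ≤ 2. Since 0–7–5–2–0 is a cycle in G, G is not acyclic. Forests are exactly the graphs of treewidth ≤ 1, so tw(G) ≥ 2. Therefore the treewidth is 2.

2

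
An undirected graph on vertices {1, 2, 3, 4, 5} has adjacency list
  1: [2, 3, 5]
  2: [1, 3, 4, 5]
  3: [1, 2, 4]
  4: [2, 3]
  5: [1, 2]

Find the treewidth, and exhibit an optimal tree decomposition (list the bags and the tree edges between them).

Treewidth 2.
One optimal decomposition is:
Bags: B1 = {1, 2, 5}  B2 = {1, 2, 3}  B3 = {2, 3, 4}
Tree: B1–B2, B2–B3

Every bag has size at most 3, so the width is 3 − 1 = 2 and tw(G) ≤ 2. Conversely, {1, 2, 3} is a clique of size 3, and the vertices of any clique must share a bag in every tree decomposition; so some bag has ≥ 3 vertices and tw(G) ≥ 2. Combining the bounds, tw(G) = 2.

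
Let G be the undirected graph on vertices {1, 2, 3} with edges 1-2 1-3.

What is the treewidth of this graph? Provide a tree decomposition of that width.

Treewidth 1.
One optimal decomposition is:
Bags: B1 = {1, 3}  B2 = {1, 2}
Tree: B1–B2

Every bag has size at most 2, so the width is 2 − 1 = 1 and tw(G) ≤ 1. G has an edge, so its treewidth is at least 1. Hence tw(G) = 1 exactly.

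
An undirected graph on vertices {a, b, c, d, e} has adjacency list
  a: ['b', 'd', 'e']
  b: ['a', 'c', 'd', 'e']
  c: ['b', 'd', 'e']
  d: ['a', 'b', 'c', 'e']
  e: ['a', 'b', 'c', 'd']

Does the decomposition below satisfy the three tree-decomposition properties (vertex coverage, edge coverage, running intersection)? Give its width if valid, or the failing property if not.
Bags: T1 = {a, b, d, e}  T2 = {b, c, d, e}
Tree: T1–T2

Yes; width 3.

Vertex coverage: the bags together contain {a, b, c, d, e}, the full vertex set. Edge coverage: each edge of G has both endpoints in at least one bag. Running intersection: for every vertex, the bags containing it form a connected subtree. All three properties hold, so this is a valid tree decomposition of width max|bag| − 1 = 3, and hence tw(G) ≤ 3.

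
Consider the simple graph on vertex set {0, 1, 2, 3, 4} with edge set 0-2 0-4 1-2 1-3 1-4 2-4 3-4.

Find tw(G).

A width-2 tree decomposition is:
Bags: B1 = {1, 3, 4}  B2 = {1, 2, 4}  B3 = {0, 2, 4}
Tree: B1–B2, B2–B3
Each bag holds 3 vertices, so the decomposition has width 2, which upper-bounds the treewidth. Conversely, {0, 2, 4} is a clique of size 3, and the vertices of any clique must share a bag in every tree decomposition; so some bag has ≥ 3 vertices and tw(G) ≥ 2. Hence tw(G) = 2 exactly.

2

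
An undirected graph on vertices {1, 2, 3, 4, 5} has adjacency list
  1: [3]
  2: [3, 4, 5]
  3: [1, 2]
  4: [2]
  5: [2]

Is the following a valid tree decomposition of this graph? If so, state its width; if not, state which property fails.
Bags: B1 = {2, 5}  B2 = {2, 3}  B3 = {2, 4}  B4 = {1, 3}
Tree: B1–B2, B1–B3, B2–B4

Yes; width 1.

Vertex coverage: the bags together contain {1, 2, 3, 4, 5}, the full vertex set. Edge coverage: each edge of G has both endpoints in at least one bag. Running intersection: for every vertex, the bags containing it form a connected subtree. All three properties hold, so this is a valid tree decomposition of width max|bag| − 1 = 1, and hence tw(G) ≤ 1.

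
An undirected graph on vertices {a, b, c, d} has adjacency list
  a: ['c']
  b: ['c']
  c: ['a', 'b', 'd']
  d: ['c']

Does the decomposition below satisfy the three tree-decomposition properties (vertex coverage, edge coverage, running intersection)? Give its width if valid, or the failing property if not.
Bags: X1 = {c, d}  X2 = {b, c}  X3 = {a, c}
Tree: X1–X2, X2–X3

Every vertex of G appears in some bag (union = {a, b, c, d}); every edge is covered by a bag; and for each vertex v the set of bags containing v is connected in the bag tree. The decomposition is therefore valid. The largest bag has 2 vertices, so the width is 1.

Yes; width 1.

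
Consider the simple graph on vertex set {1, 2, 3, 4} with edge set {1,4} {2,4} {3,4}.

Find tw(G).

A width-1 tree decomposition is:
Bags: B1 = {3, 4}  B2 = {2, 4}  B3 = {1, 4}
Tree: B1–B2, B1–B3
Each bag holds 2 vertices, so the decomposition has width 1, which upper-bounds the treewidth. Since G has at least one edge (e.g. 4–3), it is not an edgeless graph, so tw(G) ≥ 1. Hence tw(G) = 1 exactly.

1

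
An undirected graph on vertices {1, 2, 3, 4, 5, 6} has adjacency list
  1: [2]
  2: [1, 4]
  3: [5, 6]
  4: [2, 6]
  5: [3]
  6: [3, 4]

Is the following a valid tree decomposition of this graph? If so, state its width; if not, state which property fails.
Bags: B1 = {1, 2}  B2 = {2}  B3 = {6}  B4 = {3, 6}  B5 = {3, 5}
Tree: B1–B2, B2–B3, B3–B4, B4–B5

No — vertex 4 appears in no bag.

A tree decomposition must satisfy three properties: every vertex lies in some bag; for every edge, both endpoints lie together in some bag; and for every vertex, the bags containing it form a connected subtree. Here vertex 4 appears in no bag, so the decomposition is invalid.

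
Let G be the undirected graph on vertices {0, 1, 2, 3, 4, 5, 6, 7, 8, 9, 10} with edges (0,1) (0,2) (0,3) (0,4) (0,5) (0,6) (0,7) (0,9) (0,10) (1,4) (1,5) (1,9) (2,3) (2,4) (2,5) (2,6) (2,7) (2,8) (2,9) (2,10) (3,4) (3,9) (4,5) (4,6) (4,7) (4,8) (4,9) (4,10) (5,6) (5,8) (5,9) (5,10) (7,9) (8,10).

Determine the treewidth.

4

A width-4 tree decomposition is:
Bags: B1 = {0, 2, 4, 5, 10}  B2 = {0, 2, 4, 5, 9}  B3 = {0, 2, 3, 4, 9}  B4 = {2, 4, 5, 8, 10}  B5 = {0, 2, 4, 7, 9}  B6 = {0, 2, 4, 5, 6}  B7 = {0, 1, 4, 5, 9}
Tree: B1–B2, B2–B3, B1–B4, B2–B5, B2–B6, B2–B7
The largest bag has 5 vertices, giving width 4; this decomposition certifies tw(G) ≤ 4. Conversely, {0, 1, 4, 5, 9} is a clique of size 5, and the vertices of any clique must share a bag in every tree decomposition; so some bag has ≥ 5 vertices and tw(G) ≥ 4. The upper and lower bounds meet at 4, so that is the treewidth.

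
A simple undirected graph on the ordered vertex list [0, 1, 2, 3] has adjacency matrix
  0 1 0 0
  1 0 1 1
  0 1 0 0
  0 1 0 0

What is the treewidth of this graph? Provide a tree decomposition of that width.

The largest bag has 2 vertices, giving width 1; this decomposition certifies tw(G) ≤ 1. G has an edge, so its treewidth is at least 1. Combining the bounds, tw(G) = 1.

Treewidth 1.
One optimal decomposition is:
Bags: B1 = {1, 3}  B2 = {0, 1}  B3 = {1, 2}
Tree: B1–B2, B1–B3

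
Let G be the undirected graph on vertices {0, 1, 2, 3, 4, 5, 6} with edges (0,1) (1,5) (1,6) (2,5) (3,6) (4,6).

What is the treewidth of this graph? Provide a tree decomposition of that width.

Treewidth 1.
Bags: B1 = {1, 5}  B2 = {1, 6}  B3 = {2, 5}  B4 = {3, 6}  B5 = {4, 6}  B6 = {0, 1}
Tree: B1–B2, B1–B3, B2–B4, B2–B5, B1–B6

The largest bag has 2 vertices, giving width 1; this decomposition certifies tw(G) ≤ 1. Since G has at least one edge (e.g. 5–1), it is not an edgeless graph, so tw(G) ≥ 1. Therefore the treewidth is 1.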